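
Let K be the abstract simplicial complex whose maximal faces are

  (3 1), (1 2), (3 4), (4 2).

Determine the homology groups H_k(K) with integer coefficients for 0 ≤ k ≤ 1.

H_0 = Z,  H_1 = Z.

Take the total order 1 < 2 < 3 < 4 on the vertex set. Then K (dimension 1) consists of the simplices:

  0-simplices (4): [1], [2], [3], [4]
  1-simplices (4): [1,2], [1,3], [2,4], [3,4]

giving chain groups C_0 ≅ Z^4, C_1 ≅ Z^4.

The boundary map ∂_1: C_1 → C_0 is given by ∂[p,q] = [q] − [p]. For instance
  ∂[1,2] = [2] − [1].
The resulting 4×4 matrix has rank 3, and its Smith normal form has invariant factors (1,1,1).

Computing H_k = (kernel of ∂_k) / (image of ∂_{k+1}):

  H_0: rank C_0 − rank ∂_1 = 4 − 3 = 1, and the invariant factors of ∂_1 are all 1, so H_0 = Z.
  H_1: rank ker ∂_1 − rank ∂_2 = (4 − 3) − 0 = 1, and there is no ∂_2, so H_1 = Z.

As a check, the Euler characteristic is 4 − 4 = 0, which agrees with 1 − 1 = 0.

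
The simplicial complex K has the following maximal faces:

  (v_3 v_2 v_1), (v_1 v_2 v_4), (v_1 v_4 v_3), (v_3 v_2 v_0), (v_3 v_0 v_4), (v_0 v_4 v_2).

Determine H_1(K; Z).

Take the total order v_0 < v_1 < v_2 < v_3 < v_4 on the vertex set. Then K (dimension 2) consists of the simplices:

  0-simplices (5): [v_0], [v_1], [v_2], [v_3], [v_4]
  1-simplices (9): [v_0,v_2], [v_0,v_3], [v_0,v_4], [v_1,v_2], [v_1,v_3], [v_1,v_4], [v_2,v_3], [v_2,v_4], [v_3,v_4]
  2-simplices (6): [v_0,v_2,v_3], [v_0,v_2,v_4], [v_0,v_3,v_4], [v_1,v_2,v_3], [v_1,v_2,v_4], [v_1,v_3,v_4]

Hence C_0 ≅ Z^5, C_1 ≅ Z^9, C_2 ≅ Z^6.

The boundary map ∂_1: C_1 → C_0 maps an edge to its endpoints' difference, ∂[p,q] = q − p.
The 5×9 boundary matrix has rank 4 and Smith normal form diag(1,1,1,1).

The boundary map ∂_2: C_2 → C_1 sends each 2-simplex [p,q,r] to [q,r] − [p,r] + [p,q]. For instance
  ∂[v_0,v_3,v_4] = [v_3,v_4] − [v_0,v_4] + [v_0,v_3],
  ∂[v_1,v_2,v_3] = [v_2,v_3] − [v_1,v_3] + [v_1,v_2].
The resulting 9×6 matrix has rank 5, and its Smith normal form has invariant factors (1,1,1,1,1).

Now H_k = ker ∂_k / im ∂_{k+1}, so:

  H_1: rank ker ∂_1 − rank ∂_2 = (9 − 4) − 5 = 0, and the invariant factors of ∂_2 are all 1, so H_1 = 0.

H_1 = 0.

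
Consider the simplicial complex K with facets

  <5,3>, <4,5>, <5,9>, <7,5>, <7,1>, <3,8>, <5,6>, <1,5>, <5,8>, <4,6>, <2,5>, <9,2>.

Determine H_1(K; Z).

K has 9 vertices, 12 edges.
rank ∂_1 = 8, rank ∂_2 = 0 ⇒ b_1 = 12 − 8 − 0 = 4. So H_1 ≅ Z^4.

H_1 = Z^4.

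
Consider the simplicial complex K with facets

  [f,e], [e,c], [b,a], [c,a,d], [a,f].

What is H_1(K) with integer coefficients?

H_1 ≅ Z.

Order the vertices as a < b < c < d < e < f. Listing each simplex with vertices in this order, K has dimension 2 with simplices:

  0-simplices (6): a, b, c, d, e, f
  1-simplices (7): ab, ac, ad, af, cd, ce, ef
  2-simplices (1): acd

so the chain groups are C_0 ≅ Z^6, C_1 ≅ Z^7, C_2 ≅ Z^1.

Boundary ∂_1: C_1 → C_0 sends each edge [p,q] (with p < q) to q − p. For instance
  ∂ab = b − a.
The 6×7 boundary matrix has rank 5 and Smith normal form diag(1,1,1,1,1).

∂_2: C_2 → C_1 sends each 2-simplex [p,q,r] to [q,r] − [p,r] + [p,q]. For instance
  ∂acd = cd − ad + ac.
This gives a 7×1 integer matrix of rank 1; reducing to Smith normal form yields diagonal entries (1).

Now H_k = ker ∂_k / im ∂_{k+1}, so:

  H_1: rank ker ∂_1 − rank ∂_2 = (7 − 5) − 1 = 1, and the invariant factors of ∂_2 are all 1, so H_1 = Z.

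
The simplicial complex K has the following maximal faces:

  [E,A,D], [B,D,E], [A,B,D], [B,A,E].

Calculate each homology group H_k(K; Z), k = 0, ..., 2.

K has 4 vertices, 6 edges, 4 triangles.
rank ∂_0 = 0, rank ∂_1 = 3 ⇒ b_0 = 4 − 0 − 3 = 1; all invariant factors of ∂_1 are 1 so no torsion. So H_0 = Z.
rank ∂_1 = 3, rank ∂_2 = 3 ⇒ b_1 = 6 − 3 − 3 = 0; all invariant factors of ∂_2 are 1 so no torsion. So H_1 = 0.
rank ∂_2 = 3, rank ∂_3 = 0 ⇒ b_2 = 4 − 3 − 0 = 1. So H_2 = Z.

H_0 = Z,  H_1 = 0,  H_2 = Z.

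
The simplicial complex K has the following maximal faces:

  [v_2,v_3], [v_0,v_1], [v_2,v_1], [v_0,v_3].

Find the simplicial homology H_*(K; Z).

Fix the vertex order v_0 < v_1 < v_2 < v_3 and write every simplex with vertices in increasing order. Then dim K = 1 and the simplices of K are:

  0-simplices (4): [v_0], [v_1], [v_2], [v_3]
  1-simplices (4): [v_0,v_1], [v_0,v_3], [v_1,v_2], [v_2,v_3]

Hence C_0 ≅ Z^4, C_1 ≅ Z^4.

∂_1: C_1 → C_0 sends each edge [p,q] (with p < q) to q − p. For instance
  ∂[v_0,v_3] = [v_3] − [v_0].
This gives a 4×4 integer matrix of rank 3; reducing to Smith normal form yields diagonal entries (1,1,1).

From H_k ≅ ker(∂_k) / im(∂_{k+1}) we obtain:

  H_0: rank C_0 − rank ∂_1 = 4 − 3 = 1, and the invariant factors of ∂_1 are all 1, so H_0 = Z.
  H_1: rank ker ∂_1 − rank ∂_2 = (4 − 3) − 0 = 1, and there is no ∂_2, so H_1 = Z.

(K is a triangulation of the circle S^1.)

H_0 = Z,  H_1 = Z.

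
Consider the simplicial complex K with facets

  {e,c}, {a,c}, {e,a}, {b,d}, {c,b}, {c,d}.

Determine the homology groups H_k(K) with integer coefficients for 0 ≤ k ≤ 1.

K has 5 vertices, 6 edges.
rank ∂_0 = 0, rank ∂_1 = 4 ⇒ b_0 = 5 − 0 − 4 = 1; all invariant factors of ∂_1 are 1 so no torsion. So H_0 ≅ Z.
rank ∂_1 = 4, rank ∂_2 = 0 ⇒ b_1 = 6 − 4 − 0 = 2. So H_1 ≅ Z^2.

H_0 = Z,  H_1 = Z^2.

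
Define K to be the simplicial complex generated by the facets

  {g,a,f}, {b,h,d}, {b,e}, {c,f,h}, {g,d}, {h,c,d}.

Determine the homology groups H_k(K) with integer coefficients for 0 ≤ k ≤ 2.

Fix the vertex order a < b < c < d < e < f < g < h and write every simplex with vertices in increasing order. Then dim K = 2 and the simplices of K are:

  0-simplices (8): a, b, c, d, e, f, g, h
  1-simplices (12): af, ag, bd, be, bh, cd, cf, ch, dg, dh, fg, fh
  2-simplices (4): afg, bdh, cdh, cfh

Hence C_0 ≅ Z^8, C_1 ≅ Z^12, C_2 ≅ Z^4.

∂_1: C_1 → C_0 maps an edge to its endpoints' difference, ∂[p,q] = q − p. For instance
  ∂fh = h − f.
As a 8×12 matrix over Z this has rank 7, with invariant factors (1,1,1,1,1,1,1).

The boundary map ∂_2: C_2 → C_1 acts by ∂[p,q,r] = [q,r] − [p,r] + [p,q]. For instance
  ∂cfh = fh − ch + cf,
  ∂bdh = dh − bh + bd.
As a 12×4 matrix over Z this has rank 4, with invariant factors (1,1,1,1).

Reading off H_k = ker ∂_k / im ∂_{k+1}:

  H_0: rank C_0 − rank ∂_1 = 8 − 7 = 1, and the invariant factors of ∂_1 are all 1, so H_0 = Z.
  H_1: rank ker ∂_1 − rank ∂_2 = (12 − 7) − 4 = 1, and the invariant factors of ∂_2 are all 1, so H_1 = Z.
  H_2: rank ker ∂_2 − rank ∂_3 = (4 − 4) − 0 = 0, and there is no ∂_3, so H_2 = 0.

H_0 ≅ Z,  H_1 ≅ Z,  H_2 = 0.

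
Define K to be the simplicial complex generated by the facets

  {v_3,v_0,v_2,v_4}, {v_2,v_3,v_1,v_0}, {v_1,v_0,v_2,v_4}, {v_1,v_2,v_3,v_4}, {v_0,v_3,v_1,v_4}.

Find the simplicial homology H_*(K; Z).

H_0 ≅ Z,  H_1 = 0,  H_2 = 0,  H_3 ≅ Z.

K has 5 vertices, 10 edges, 10 triangles, 5 3-simplices.
rank ∂_0 = 0, rank ∂_1 = 4 ⇒ b_0 = 5 − 0 − 4 = 1; all invariant factors of ∂_1 are 1 so no torsion. So H_0 ≅ Z.
rank ∂_1 = 4, rank ∂_2 = 6 ⇒ b_1 = 10 − 4 − 6 = 0; all invariant factors of ∂_2 are 1 so no torsion. So H_1 ≅ 0.
rank ∂_2 = 6, rank ∂_3 = 4 ⇒ b_2 = 10 − 6 − 4 = 0; all invariant factors of ∂_3 are 1 so no torsion. So H_2 ≅ 0.
rank ∂_3 = 4, rank ∂_4 = 0 ⇒ b_3 = 5 − 4 − 0 = 1. So H_3 ≅ Z.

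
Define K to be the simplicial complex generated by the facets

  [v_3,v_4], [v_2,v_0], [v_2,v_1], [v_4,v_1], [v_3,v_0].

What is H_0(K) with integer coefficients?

H_0 = Z.

Fix the vertex order v_0 < v_1 < v_2 < v_3 < v_4 and write every simplex with vertices in increasing order. Then dim K = 1 and the simplices of K are:

  0-simplices (5): [v_0], [v_1], [v_2], [v_3], [v_4]
  1-simplices (5): [v_0,v_2], [v_0,v_3], [v_1,v_2], [v_1,v_4], [v_3,v_4]

Hence C_0 ≅ Z^5, C_1 ≅ Z^5.

∂_1: C_1 → C_0 sends each edge [p,q] (with p < q) to q − p. For instance
  ∂[v_0,v_3] = [v_3] − [v_0].
This gives a 5×5 integer matrix of rank 4; reducing to Smith normal form yields diagonal entries (1,1,1,1).

From H_k ≅ ker(∂_k) / im(∂_{k+1}) we obtain:

  H_0: rank C_0 − rank ∂_1 = 5 − 4 = 1, and the invariant factors of ∂_1 are all 1, so H_0 = Z.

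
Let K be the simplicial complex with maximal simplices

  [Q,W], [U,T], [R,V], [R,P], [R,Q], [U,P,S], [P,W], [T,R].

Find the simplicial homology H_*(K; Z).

Order the vertices as P < Q < R < S < T < U < V < W. Listing each simplex with vertices in this order, K has dimension 2 with simplices:

  0-simplices (8): P, Q, R, S, T, U, V, W
  1-simplices (10): PR, PS, PU, PW, QR, QW, RT, RV, SU, TU
  2-simplices (1): PSU

so the chain groups are C_0 ≅ Z^8, C_1 ≅ Z^10, C_2 ≅ Z^1.

∂_1: C_1 → C_0 is given by ∂[p,q] = [q] − [p].
This gives a 8×10 integer matrix of rank 7; reducing to Smith normal form yields diagonal entries (1,1,1,1,1,1,1).

∂_2: C_2 → C_1 maps a triangle to the signed sum of its edges. For instance
  ∂PSU = SU − PU + PS.
The resulting 10×1 matrix has rank 1, and its Smith normal form has invariant factors (1).

Now H_k = ker ∂_k / im ∂_{k+1}, so:

  H_0: rank C_0 − rank ∂_1 = 8 − 7 = 1, and the invariant factors of ∂_1 are all 1, so H_0 ≅ Z.
  H_1: rank ker ∂_1 − rank ∂_2 = (10 − 7) − 1 = 2, and the invariant factors of ∂_2 are all 1, so H_1 ≅ Z^2.
  H_2: rank ker ∂_2 − rank ∂_3 = (1 − 1) − 0 = 0, and there is no ∂_3, so H_2 ≅ 0.

H_0 = Z,  H_1 = Z^2,  H_2 = 0.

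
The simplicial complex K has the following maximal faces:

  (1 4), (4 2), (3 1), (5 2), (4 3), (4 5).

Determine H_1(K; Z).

K has 5 vertices, 6 edges.
rank ∂_1 = 4, rank ∂_2 = 0 ⇒ b_1 = 6 − 4 − 0 = 2. So H_1 = Z^2.

H_1 ≅ Z^2.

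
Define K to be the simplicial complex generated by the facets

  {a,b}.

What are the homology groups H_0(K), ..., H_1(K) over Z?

K has 2 vertices, 1 edge.
rank ∂_0 = 0, rank ∂_1 = 1 ⇒ b_0 = 2 − 0 − 1 = 1; all invariant factors of ∂_1 are 1 so no torsion. So H_0 ≅ Z.
rank ∂_1 = 1, rank ∂_2 = 0 ⇒ b_1 = 1 − 1 − 0 = 0. So H_1 ≅ 0.

H_0 ≅ Z,  H_1 = 0.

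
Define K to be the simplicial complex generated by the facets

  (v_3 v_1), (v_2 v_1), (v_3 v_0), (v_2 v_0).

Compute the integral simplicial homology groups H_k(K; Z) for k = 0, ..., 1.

Fix the vertex order v_0 < v_1 < v_2 < v_3 and write every simplex with vertices in increasing order. Then dim K = 1 and the simplices of K are:

  0-simplices (4): [v_0], [v_1], [v_2], [v_3]
  1-simplices (4): [v_0,v_2], [v_0,v_3], [v_1,v_2], [v_1,v_3]

so the chain groups are C_0 ≅ Z^4, C_1 ≅ Z^4.

∂_1: C_1 → C_0 is given by ∂[p,q] = [q] − [p]. For instance
  ∂[v_0,v_2] = [v_2] − [v_0].
The 4×4 boundary matrix has rank 3 and Smith normal form diag(1,1,1).

Reading off H_k = ker ∂_k / im ∂_{k+1}:

  H_0: rank C_0 − rank ∂_1 = 4 − 3 = 1, and the invariant factors of ∂_1 are all 1, so H_0 = Z.
  H_1: rank ker ∂_1 − rank ∂_2 = (4 − 3) − 0 = 1, and there is no ∂_2, so H_1 = Z.

As a check, the Euler characteristic is 4 − 4 = 0, which agrees with 1 − 1 = 0.

H_0 ≅ Z,  H_1 ≅ Z.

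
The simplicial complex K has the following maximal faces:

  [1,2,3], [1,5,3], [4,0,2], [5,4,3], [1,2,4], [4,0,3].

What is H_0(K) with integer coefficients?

Order the vertices as 0 < 1 < 2 < 3 < 4 < 5. Listing each simplex with vertices in this order, K has dimension 2 with simplices:

  0-simplices (6): [0], [1], [2], [3], [4], [5]
  1-simplices (12): [0,2], [0,3], [0,4], [1,2], [1,3], [1,4], [1,5], [2,3], [2,4], [3,4], [3,5], [4,5]
  2-simplices (6): [0,2,4], [0,3,4], [1,2,3], [1,2,4], [1,3,5], [3,4,5]

giving chain groups C_0 ≅ Z^6, C_1 ≅ Z^12, C_2 ≅ Z^6.

The boundary map ∂_1: C_1 → C_0 is given by ∂[p,q] = [q] − [p].
The 6×12 boundary matrix has rank 5 and Smith normal form diag(1,1,1,1,1).

The boundary map ∂_2: C_2 → C_1 acts by ∂[p,q,r] = [q,r] − [p,r] + [p,q]. For instance
  ∂[0,3,4] = [3,4] − [0,4] + [0,3],
  ∂[1,2,3] = [2,3] − [1,3] + [1,2].
This gives a 12×6 integer matrix of rank 6; reducing to Smith normal form yields diagonal entries (1,1,1,1,1,1).

Computing H_k = (kernel of ∂_k) / (image of ∂_{k+1}):

  H_0: rank C_0 − rank ∂_1 = 6 − 5 = 1, and the invariant factors of ∂_1 are all 1, so H_0 = Z.

(K is a triangulation of the cylinder S^1 x I.)

H_0 ≅ Z.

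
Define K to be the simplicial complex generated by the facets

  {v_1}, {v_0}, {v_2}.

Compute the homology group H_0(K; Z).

K has 3 vertices.
rank ∂_0 = 0, rank ∂_1 = 0 ⇒ b_0 = 3 − 0 − 0 = 3. So H_0 ≅ Z^3.

H_0 = Z^3.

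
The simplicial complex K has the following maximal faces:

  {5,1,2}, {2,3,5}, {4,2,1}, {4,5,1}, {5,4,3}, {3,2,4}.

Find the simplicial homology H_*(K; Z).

Fix the vertex order 1 < 2 < 3 < 4 < 5 and write every simplex with vertices in increasing order. Then dim K = 2 and the simplices of K are:

  0-simplices (5): [1], [2], [3], [4], [5]
  1-simplices (9): [1,2], [1,4], [1,5], [2,3], [2,4], [2,5], [3,4], [3,5], [4,5]
  2-simplices (6): [1,2,4], [1,2,5], [1,4,5], [2,3,4], [2,3,5], [3,4,5]

so the chain groups are C_0 ≅ Z^5, C_1 ≅ Z^9, C_2 ≅ Z^6.

∂_1: C_1 → C_0 maps an edge to its endpoints' difference, ∂[p,q] = q − p.
As a 5×9 matrix over Z this has rank 4, with invariant factors (1,1,1,1).

The boundary map ∂_2: C_2 → C_1 sends each 2-simplex [p,q,r] to [q,r] − [p,r] + [p,q]. For instance
  ∂[1,2,4] = [2,4] − [1,4] + [1,2],
  ∂[3,4,5] = [4,5] − [3,5] + [3,4].
The 9×6 boundary matrix has rank 5 and Smith normal form diag(1,1,1,1,1).

Reading off H_k = ker ∂_k / im ∂_{k+1}:

  H_0: rank C_0 − rank ∂_1 = 5 − 4 = 1, and the invariant factors of ∂_1 are all 1, so H_0 ≅ Z.
  H_1: rank ker ∂_1 − rank ∂_2 = (9 − 4) − 5 = 0, and the invariant factors of ∂_2 are all 1, so H_1 ≅ 0.
  H_2: rank ker ∂_2 − rank ∂_3 = (6 − 5) − 0 = 1, and there is no ∂_3, so H_2 ≅ Z.

H_0 ≅ Z,  H_1 = 0,  H_2 ≅ Z.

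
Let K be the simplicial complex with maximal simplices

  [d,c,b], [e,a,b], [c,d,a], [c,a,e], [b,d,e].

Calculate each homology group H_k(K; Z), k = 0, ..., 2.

K has 5 vertices, 10 edges, 5 triangles.
rank ∂_0 = 0, rank ∂_1 = 4 ⇒ b_0 = 5 − 0 − 4 = 1; all invariant factors of ∂_1 are 1 so no torsion. So H_0 = Z.
rank ∂_1 = 4, rank ∂_2 = 5 ⇒ b_1 = 10 − 4 − 5 = 1; all invariant factors of ∂_2 are 1 so no torsion. So H_1 = Z.
rank ∂_2 = 5, rank ∂_3 = 0 ⇒ b_2 = 5 − 5 − 0 = 0. So H_2 = 0.

H_0 ≅ Z,  H_1 ≅ Z,  H_2 = 0.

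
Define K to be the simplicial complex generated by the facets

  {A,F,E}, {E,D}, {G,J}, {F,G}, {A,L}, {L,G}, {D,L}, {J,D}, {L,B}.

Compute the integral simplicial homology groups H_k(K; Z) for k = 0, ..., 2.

H_0 ≅ Z,  H_1 ≅ Z^3,  H_2 = 0.

Fix the vertex order A < B < D < E < F < G < J < L and write every simplex with vertices in increasing order. Then dim K = 2 and the simplices of K are:

  0-simplices (8): A, B, D, E, F, G, J, L
  1-simplices (11): AE, AF, AL, BL, DE, DJ, DL, EF, FG, GJ, GL
  2-simplices (1): AEF

giving chain groups C_0 ≅ Z^8, C_1 ≅ Z^11, C_2 ≅ Z^1.

∂_1: C_1 → C_0 maps an edge to its endpoints' difference, ∂[p,q] = q − p. For instance
  ∂GJ = J − G.
As a 8×11 matrix over Z this has rank 7, with invariant factors (1,1,1,1,1,1,1).

The boundary map ∂_2: C_2 → C_1 acts by ∂[p,q,r] = [q,r] − [p,r] + [p,q]. For instance
  ∂AEF = EF − AF + AE.
The resulting 11×1 matrix has rank 1, and its Smith normal form has invariant factors (1).

Reading off H_k = ker ∂_k / im ∂_{k+1}:

  H_0: rank C_0 − rank ∂_1 = 8 − 7 = 1, and the invariant factors of ∂_1 are all 1, so H_0 = Z.
  H_1: rank ker ∂_1 − rank ∂_2 = (11 − 7) − 1 = 3, and the invariant factors of ∂_2 are all 1, so H_1 = Z^3.
  H_2: rank ker ∂_2 − rank ∂_3 = (1 − 1) − 0 = 0, and there is no ∂_3, so H_2 = 0.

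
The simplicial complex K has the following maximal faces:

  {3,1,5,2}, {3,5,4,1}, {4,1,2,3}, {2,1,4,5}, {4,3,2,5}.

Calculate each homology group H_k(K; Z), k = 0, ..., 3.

H_0 = Z,  H_1 = 0,  H_2 = 0,  H_3 = Z.

K has 5 vertices, 10 edges, 10 triangles, 5 3-simplices.
rank ∂_0 = 0, rank ∂_1 = 4 ⇒ b_0 = 5 − 0 − 4 = 1; all invariant factors of ∂_1 are 1 so no torsion. So H_0 = Z.
rank ∂_1 = 4, rank ∂_2 = 6 ⇒ b_1 = 10 − 4 − 6 = 0; all invariant factors of ∂_2 are 1 so no torsion. So H_1 = 0.
rank ∂_2 = 6, rank ∂_3 = 4 ⇒ b_2 = 10 − 6 − 4 = 0; all invariant factors of ∂_3 are 1 so no torsion. So H_2 = 0.
rank ∂_3 = 4, rank ∂_4 = 0 ⇒ b_3 = 5 − 4 − 0 = 1. So H_3 = Z.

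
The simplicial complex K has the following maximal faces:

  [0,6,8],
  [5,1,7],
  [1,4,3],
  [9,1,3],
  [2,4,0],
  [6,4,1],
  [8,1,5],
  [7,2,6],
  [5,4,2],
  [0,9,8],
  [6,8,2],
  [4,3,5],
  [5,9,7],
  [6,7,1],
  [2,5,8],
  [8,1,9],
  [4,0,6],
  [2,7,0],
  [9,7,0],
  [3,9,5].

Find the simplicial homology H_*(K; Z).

H_0 = Z,  H_1 = Z ⊕ Z/2,  H_2 = 0.

We work with the vertex ordering 0 < 1 < 2 < 3 < 4 < 5 < 6 < 7 < 8 < 9. The simplices of K, each written with vertices in increasing order, are:

  0-simplices (10): [0], [1], [2], [3], [4], [5], [6], [7], [8], [9]
  1-simplices (30): (30 of them)
  2-simplices (20): (20 of them)

so the chain groups are C_0 ≅ Z^10, C_1 ≅ Z^30, C_2 ≅ Z^20.

∂_1: C_1 → C_0 sends each edge [p,q] (with p < q) to q − p. For instance
  ∂[6,8] = [8] − [6].
This gives a 10×30 integer matrix of rank 9; reducing to Smith normal form yields diagonal entries (1,1,1,1,1,1,1,1,1).

Boundary ∂_2: C_2 → C_1 acts by ∂[p,q,r] = [q,r] − [p,r] + [p,q]. For instance
  ∂[2,5,8] = [5,8] − [2,8] + [2,5],
  ∂[0,4,6] = [4,6] − [0,6] + [0,4].
The resulting 30×20 matrix has rank 20, and its Smith normal form has invariant factors (1,1,1,1,1,1,1,1,1,1,1,1,1,1,1,1,1,1,1,2).

Computing H_k = (kernel of ∂_k) / (image of ∂_{k+1}):

  H_0: rank C_0 − rank ∂_1 = 10 − 9 = 1, and the invariant factors of ∂_1 are all 1, so H_0 = Z.
  H_1: rank ker ∂_1 − rank ∂_2 = (30 − 9) − 20 = 1, and ∂_2 has invariant factor 2 > 1, so H_1 = Z ⊕ Z/2.
  H_2: rank ker ∂_2 − rank ∂_3 = (20 − 20) − 0 = 0, and there is no ∂_3, so H_2 = 0.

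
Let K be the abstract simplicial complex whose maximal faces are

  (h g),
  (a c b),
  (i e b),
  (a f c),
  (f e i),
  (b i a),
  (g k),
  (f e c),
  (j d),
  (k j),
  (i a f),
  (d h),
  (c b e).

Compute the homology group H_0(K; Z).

H_0 ≅ Z^2.

Fix the vertex order a < b < c < d < e < f < g < h < i < j < k and write every simplex with vertices in increasing order. Then dim K = 2 and the simplices of K are:

  0-simplices (11): a, b, c, d, e, f, g, h, i, j, k
  1-simplices (17): ab, ac, af, ai, bc, be, bi, ce, cf, dh, dj, ef, ei, fi, gh, gk, jk
  2-simplices (8): abc, abi, acf, afi, bce, bei, cef, efi

Hence C_0 ≅ Z^11, C_1 ≅ Z^17, C_2 ≅ Z^8.

∂_1: C_1 → C_0 is given by ∂[p,q] = [q] − [p]. For instance
  ∂ai = i − a.
As a 11×17 matrix over Z this has rank 9, with invariant factors (1,1,1,1,1,1,1,1,1).

Boundary ∂_2: C_2 → C_1 maps a triangle to the signed sum of its edges. For instance
  ∂bce = ce − be + bc,
  ∂cef = ef − cf + ce.
This gives a 17×8 integer matrix of rank 7; reducing to Smith normal form yields diagonal entries (1,1,1,1,1,1,1).

Computing H_k = (kernel of ∂_k) / (image of ∂_{k+1}):

  H_0: rank C_0 − rank ∂_1 = 11 − 9 = 2, and the invariant factors of ∂_1 are all 1, so H_0 ≅ Z^2.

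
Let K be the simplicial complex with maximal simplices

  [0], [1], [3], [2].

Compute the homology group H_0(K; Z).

H_0 ≅ Z^4.

Take the total order 0 < 1 < 2 < 3 on the vertex set. Then K (dimension 0) consists of the simplices:

  0-simplices (4): [0], [1], [2], [3]

giving chain groups C_0 ≅ Z^4.

From H_k ≅ ker(∂_k) / im(∂_{k+1}) we obtain:

  H_0: rank C_0 − rank ∂_1 = 4 − 0 = 4, and there is no ∂_1, so H_0 ≅ Z^4.

(K is a triangulation of a set of 4 points.)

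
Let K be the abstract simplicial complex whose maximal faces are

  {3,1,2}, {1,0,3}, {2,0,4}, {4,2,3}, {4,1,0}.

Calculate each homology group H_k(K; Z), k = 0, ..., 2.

H_0 = Z,  H_1 = Z,  H_2 = 0.

Take the total order 0 < 1 < 2 < 3 < 4 on the vertex set. Then K (dimension 2) consists of the simplices:

  0-simplices (5): [0], [1], [2], [3], [4]
  1-simplices (10): [0,1], [0,2], [0,3], [0,4], [1,2], [1,3], [1,4], [2,3], [2,4], [3,4]
  2-simplices (5): [0,1,3], [0,1,4], [0,2,4], [1,2,3], [2,3,4]

so the chain groups are C_0 ≅ Z^5, C_1 ≅ Z^10, C_2 ≅ Z^5.

The boundary map ∂_1: C_1 → C_0 maps an edge to its endpoints' difference, ∂[p,q] = q − p. For instance
  ∂[1,4] = [4] − [1].
The resulting 5×10 matrix has rank 4, and its Smith normal form has invariant factors (1,1,1,1).

∂_2: C_2 → C_1 acts by ∂[p,q,r] = [q,r] − [p,r] + [p,q]. For instance
  ∂[0,1,4] = [1,4] − [0,4] + [0,1],
  ∂[2,3,4] = [3,4] − [2,4] + [2,3].
As a 10×5 matrix over Z this has rank 5, with invariant factors (1,1,1,1,1).

Computing H_k = (kernel of ∂_k) / (image of ∂_{k+1}):

  H_0: rank C_0 − rank ∂_1 = 5 − 4 = 1, and the invariant factors of ∂_1 are all 1, so H_0 ≅ Z.
  H_1: rank ker ∂_1 − rank ∂_2 = (10 − 4) − 5 = 1, and the invariant factors of ∂_2 are all 1, so H_1 ≅ Z.
  H_2: rank ker ∂_2 − rank ∂_3 = (5 − 5) − 0 = 0, and there is no ∂_3, so H_2 ≅ 0.

(K is a triangulation of the Möbius band.)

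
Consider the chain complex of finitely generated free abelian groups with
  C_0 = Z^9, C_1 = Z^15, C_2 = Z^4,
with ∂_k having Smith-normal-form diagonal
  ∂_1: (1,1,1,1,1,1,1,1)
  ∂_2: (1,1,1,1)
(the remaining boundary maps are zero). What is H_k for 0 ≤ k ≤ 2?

H_0 ≅ Z,  H_1 ≅ Z^3,  H_2 = 0.

H_0: b_0 = 9 − 0 − 8 = 1; torsion from ∂_1 factors > 1: none. So H_0 ≅ Z.
H_1: b_1 = 15 − 8 − 4 = 3; torsion from ∂_2 factors > 1: none. So H_1 ≅ Z^3.
H_2: b_2 = 4 − 4 − 0 = 0; torsion from ∂_3 factors > 1: none. So H_2 ≅ 0.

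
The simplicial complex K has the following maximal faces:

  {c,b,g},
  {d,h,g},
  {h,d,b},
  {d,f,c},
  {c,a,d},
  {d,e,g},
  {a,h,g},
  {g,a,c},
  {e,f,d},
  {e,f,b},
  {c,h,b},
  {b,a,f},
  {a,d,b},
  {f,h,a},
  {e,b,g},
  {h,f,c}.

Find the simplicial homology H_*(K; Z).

H_0 ≅ Z,  H_1 ≅ Z^2,  H_2 ≅ Z.

Take the total order a < b < c < d < e < f < g < h on the vertex set. Then K (dimension 2) consists of the simplices:

  0-simplices (8): a, b, c, d, e, f, g, h
  1-simplices (24): ab, ac, ad, af, ag, ah, bc, bd, be, bf, bg, bh, cd, cf, cg, ch, de, df, dg, dh, ef, eg, fh, gh
  2-simplices (16): abd, abf, acd, acg, afh, agh, bcg, bch, bdh, bef, beg, cdf, cfh, def, deg, dgh

giving chain groups C_0 ≅ Z^8, C_1 ≅ Z^24, C_2 ≅ Z^16.

∂_1: C_1 → C_0 sends each edge [p,q] (with p < q) to q − p. For instance
  ∂ah = h − a.
As a 8×24 matrix over Z this has rank 7, with invariant factors (1,1,1,1,1,1,1).

∂_2: C_2 → C_1 maps a triangle to the signed sum of its edges. For instance
  ∂abf = bf − af + ab,
  ∂afh = fh − ah + af.
The 24×16 boundary matrix has rank 15 and Smith normal form diag(1,1,1,1,1,1,1,1,1,1,1,1,1,1,1).

From H_k ≅ ker(∂_k) / im(∂_{k+1}) we obtain:

  H_0: rank C_0 − rank ∂_1 = 8 − 7 = 1, and the invariant factors of ∂_1 are all 1, so H_0 ≅ Z.
  H_1: rank ker ∂_1 − rank ∂_2 = (24 − 7) − 15 = 2, and the invariant factors of ∂_2 are all 1, so H_1 ≅ Z^2.
  H_2: rank ker ∂_2 − rank ∂_3 = (16 − 15) − 0 = 1, and there is no ∂_3, so H_2 ≅ Z.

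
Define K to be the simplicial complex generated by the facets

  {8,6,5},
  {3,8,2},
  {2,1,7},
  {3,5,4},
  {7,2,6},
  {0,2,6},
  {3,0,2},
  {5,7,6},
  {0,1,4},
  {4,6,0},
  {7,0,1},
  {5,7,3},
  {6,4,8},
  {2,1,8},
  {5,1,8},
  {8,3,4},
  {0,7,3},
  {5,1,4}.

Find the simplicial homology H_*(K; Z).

H_0 ≅ Z,  H_1 ≅ Z × Z/2,  H_2 = 0.

Order the vertices as 0 < 1 < 2 < 3 < 4 < 5 < 6 < 7 < 8. Listing each simplex with vertices in this order, K has dimension 2 with simplices:

  0-simplices (9): [0], [1], [2], [3], [4], [5], [6], [7], [8]
  1-simplices (27): (27 of them)
  2-simplices (18): [0,1,4], [0,1,7], [0,2,3], [0,2,6], [0,3,7], [0,4,6], [1,2,7], [1,2,8], [1,4,5], [1,5,8], [2,3,8], [2,6,7], [3,4,5], [3,4,8], [3,5,7], [4,6,8], [5,6,7], [5,6,8]

so the chain groups are C_0 ≅ Z^9, C_1 ≅ Z^27, C_2 ≅ Z^18.

The boundary map ∂_1: C_1 → C_0 maps an edge to its endpoints' difference, ∂[p,q] = q − p. For instance
  ∂[0,2] = [2] − [0].
As a 9×27 matrix over Z this has rank 8, with invariant factors (1,1,1,1,1,1,1,1).

The boundary map ∂_2: C_2 → C_1 acts by ∂[p,q,r] = [q,r] − [p,r] + [p,q]. For instance
  ∂[3,5,7] = [5,7] − [3,7] + [3,5],
  ∂[2,3,8] = [3,8] − [2,8] + [2,3].
The resulting 27×18 matrix has rank 18, and its Smith normal form has invariant factors (1,1,1,1,1,1,1,1,1,1,1,1,1,1,1,1,1,2).

From H_k ≅ ker(∂_k) / im(∂_{k+1}) we obtain:

  H_0: rank C_0 − rank ∂_1 = 9 − 8 = 1, and the invariant factors of ∂_1 are all 1, so H_0 ≅ Z.
  H_1: rank ker ∂_1 − rank ∂_2 = (27 − 8) − 18 = 1, and ∂_2 has invariant factor 2 > 1, so H_1 ≅ Z × Z/2.
  H_2: rank ker ∂_2 − rank ∂_3 = (18 − 18) − 0 = 0, and there is no ∂_3, so H_2 ≅ 0.

As a check, the Euler characteristic is 9 − 27 + 18 = 0, which agrees with 1 − 1 + 0 = 0.
(K is a triangulation of the Klein bottle.)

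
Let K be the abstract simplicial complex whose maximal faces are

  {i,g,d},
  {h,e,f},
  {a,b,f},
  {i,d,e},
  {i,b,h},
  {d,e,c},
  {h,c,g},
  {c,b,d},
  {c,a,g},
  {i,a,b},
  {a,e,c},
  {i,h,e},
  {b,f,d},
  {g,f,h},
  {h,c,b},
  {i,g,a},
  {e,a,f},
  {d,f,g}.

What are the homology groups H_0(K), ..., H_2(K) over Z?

K has 9 vertices, 27 edges, 18 triangles.
rank ∂_0 = 0, rank ∂_1 = 8 ⇒ b_0 = 9 − 0 − 8 = 1; all invariant factors of ∂_1 are 1 so no torsion. So H_0 ≅ Z.
rank ∂_1 = 8, rank ∂_2 = 17 ⇒ b_1 = 27 − 8 − 17 = 2; all invariant factors of ∂_2 are 1 so no torsion. So H_1 ≅ Z^2.
rank ∂_2 = 17, rank ∂_3 = 0 ⇒ b_2 = 18 − 17 − 0 = 1. So H_2 ≅ Z.

H_0 ≅ Z,  H_1 ≅ Z^2,  H_2 ≅ Z.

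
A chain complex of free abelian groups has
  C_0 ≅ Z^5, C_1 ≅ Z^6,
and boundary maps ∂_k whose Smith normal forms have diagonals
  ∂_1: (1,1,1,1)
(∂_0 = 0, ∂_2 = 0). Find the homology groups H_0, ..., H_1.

H_0 ≅ Z,  H_1 ≅ Z^2.

H_0: b_0 = 5 − 0 − 4 = 1; torsion from ∂_1 factors > 1: none. So H_0 ≅ Z.
H_1: b_1 = 6 − 4 − 0 = 2; torsion from ∂_2 factors > 1: none. So H_1 ≅ Z^2.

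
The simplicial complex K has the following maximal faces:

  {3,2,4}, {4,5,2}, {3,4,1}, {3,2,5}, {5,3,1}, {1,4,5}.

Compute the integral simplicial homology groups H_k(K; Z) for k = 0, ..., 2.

H_0 = Z,  H_1 = 0,  H_2 = Z.

Fix the vertex order 1 < 2 < 3 < 4 < 5 and write every simplex with vertices in increasing order. Then dim K = 2 and the simplices of K are:

  0-simplices (5): [1], [2], [3], [4], [5]
  1-simplices (9): [1,3], [1,4], [1,5], [2,3], [2,4], [2,5], [3,4], [3,5], [4,5]
  2-simplices (6): [1,3,4], [1,3,5], [1,4,5], [2,3,4], [2,3,5], [2,4,5]

so the chain groups are C_0 ≅ Z^5, C_1 ≅ Z^9, C_2 ≅ Z^6.

The boundary map ∂_1: C_1 → C_0 maps an edge to its endpoints' difference, ∂[p,q] = q − p.
As a 5×9 matrix over Z this has rank 4, with invariant factors (1,1,1,1).

The boundary map ∂_2: C_2 → C_1 maps a triangle to the signed sum of its edges. For instance
  ∂[1,4,5] = [4,5] − [1,5] + [1,4],
  ∂[2,3,5] = [3,5] − [2,5] + [2,3].
As a 9×6 matrix over Z this has rank 5, with invariant factors (1,1,1,1,1).

From H_k ≅ ker(∂_k) / im(∂_{k+1}) we obtain:

  H_0: rank C_0 − rank ∂_1 = 5 − 4 = 1, and the invariant factors of ∂_1 are all 1, so H_0 ≅ Z.
  H_1: rank ker ∂_1 − rank ∂_2 = (9 − 4) − 5 = 0, and the invariant factors of ∂_2 are all 1, so H_1 ≅ 0.
  H_2: rank ker ∂_2 − rank ∂_3 = (6 − 5) − 0 = 1, and there is no ∂_3, so H_2 ≅ Z.

(K is a triangulation of the 2-sphere S^2.)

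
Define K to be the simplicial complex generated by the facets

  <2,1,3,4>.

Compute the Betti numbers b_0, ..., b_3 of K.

b_0 = 1, b_1 = 0, b_2 = 0, b_3 = 0.

Take the total order 1 < 2 < 3 < 4 on the vertex set. Then K (dimension 3) consists of the simplices:

  0-simplices (4): [1], [2], [3], [4]
  1-simplices (6): [1,2], [1,3], [1,4], [2,3], [2,4], [3,4]
  2-simplices (4): [1,2,3], [1,2,4], [1,3,4], [2,3,4]
  3-simplices (1): [1,2,3,4]

Hence C_0 ≅ Z^4, C_1 ≅ Z^6, C_2 ≅ Z^4, C_3 ≅ Z^1.

The boundary map ∂_1: C_1 → C_0 is given by ∂[p,q] = [q] − [p].
This gives a 4×6 integer matrix of rank 3; reducing to Smith normal form yields diagonal entries (1,1,1).

The boundary map ∂_2: C_2 → C_1 sends each 2-simplex [p,q,r] to [q,r] − [p,r] + [p,q]. For instance
  ∂[2,3,4] = [3,4] − [2,4] + [2,3],
  ∂[1,3,4] = [3,4] − [1,4] + [1,3].
The resulting 6×4 matrix has rank 3, and its Smith normal form has invariant factors (1,1,1).

∂_3: C_3 → C_2 sends each 3-simplex σ to the alternating sum Σ_i (−1)^i (σ with its i-th vertex removed). For instance
  ∂[1,2,3,4] = [2,3,4] − [1,3,4] + [1,2,4] − [1,2,3].
The 4×1 boundary matrix has rank 1 and Smith normal form diag(1).

Computing H_k = (kernel of ∂_k) / (image of ∂_{k+1}):

  H_0: rank C_0 − rank ∂_1 = 4 − 3 = 1, and the invariant factors of ∂_1 are all 1, so H_0 = Z.
  H_1: rank ker ∂_1 − rank ∂_2 = (6 − 3) − 3 = 0, and the invariant factors of ∂_2 are all 1, so H_1 = 0.
  H_2: rank ker ∂_2 − rank ∂_3 = (4 − 3) − 1 = 0, and the invariant factors of ∂_3 are all 1, so H_2 = 0.
  H_3: rank ker ∂_3 − rank ∂_4 = (1 − 1) − 0 = 0, and there is no ∂_4, so H_3 = 0.

(K is a triangulation of the 3-simplex.)

Hence the Betti numbers are b_0 = 1, b_1 = 0, b_2 = 0, b_3 = 0.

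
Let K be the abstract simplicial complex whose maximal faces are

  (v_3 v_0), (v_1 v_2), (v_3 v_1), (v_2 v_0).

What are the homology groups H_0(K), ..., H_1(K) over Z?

H_0 = Z,  H_1 = Z.

We work with the vertex ordering v_0 < v_1 < v_2 < v_3. The simplices of K, each written with vertices in increasing order, are:

  0-simplices (4): [v_0], [v_1], [v_2], [v_3]
  1-simplices (4): [v_0,v_2], [v_0,v_3], [v_1,v_2], [v_1,v_3]

Hence C_0 ≅ Z^4, C_1 ≅ Z^4.

The boundary map ∂_1: C_1 → C_0 sends each edge [p,q] (with p < q) to q − p.
The resulting 4×4 matrix has rank 3, and its Smith normal form has invariant factors (1,1,1).

Now H_k = ker ∂_k / im ∂_{k+1}, so:

  H_0: rank C_0 − rank ∂_1 = 4 − 3 = 1, and the invariant factors of ∂_1 are all 1, so H_0 = Z.
  H_1: rank ker ∂_1 − rank ∂_2 = (4 − 3) − 0 = 1, and there is no ∂_2, so H_1 = Z.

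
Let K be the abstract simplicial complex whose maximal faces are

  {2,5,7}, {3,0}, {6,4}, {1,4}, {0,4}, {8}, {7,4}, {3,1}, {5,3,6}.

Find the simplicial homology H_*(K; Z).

H_0 ≅ Z^2,  H_1 ≅ Z^3,  H_2 = 0.

Fix the vertex order 0 < 1 < 2 < 3 < 4 < 5 < 6 < 7 < 8 and write every simplex with vertices in increasing order. Then dim K = 2 and the simplices of K are:

  0-simplices (9): [0], [1], [2], [3], [4], [5], [6], [7], [8]
  1-simplices (12): [0,3], [0,4], [1,3], [1,4], [2,5], [2,7], [3,5], [3,6], [4,6], [4,7], [5,6], [5,7]
  2-simplices (2): [2,5,7], [3,5,6]

so the chain groups are C_0 ≅ Z^9, C_1 ≅ Z^12, C_2 ≅ Z^2.

The boundary map ∂_1: C_1 → C_0 is given by ∂[p,q] = [q] − [p].
The 9×12 boundary matrix has rank 7 and Smith normal form diag(1,1,1,1,1,1,1).

The boundary map ∂_2: C_2 → C_1 maps a triangle to the signed sum of its edges. For instance
  ∂[2,5,7] = [5,7] − [2,7] + [2,5],
  ∂[3,5,6] = [5,6] − [3,6] + [3,5].
As a 12×2 matrix over Z this has rank 2, with invariant factors (1,1).

Computing H_k = (kernel of ∂_k) / (image of ∂_{k+1}):

  H_0: rank C_0 − rank ∂_1 = 9 − 7 = 2, and the invariant factors of ∂_1 are all 1, so H_0 = Z^2.
  H_1: rank ker ∂_1 − rank ∂_2 = (12 − 7) − 2 = 3, and the invariant factors of ∂_2 are all 1, so H_1 = Z^3.
  H_2: rank ker ∂_2 − rank ∂_3 = (2 − 2) − 0 = 0, and there is no ∂_3, so H_2 = 0.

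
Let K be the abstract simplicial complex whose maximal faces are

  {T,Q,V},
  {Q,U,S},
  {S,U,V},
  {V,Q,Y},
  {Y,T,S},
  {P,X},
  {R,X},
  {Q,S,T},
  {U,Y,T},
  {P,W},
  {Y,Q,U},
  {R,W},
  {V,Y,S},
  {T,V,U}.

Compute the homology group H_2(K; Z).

Order the vertices as P < Q < R < S < T < U < V < W < X < Y. Listing each simplex with vertices in this order, K has dimension 2 with simplices:

  0-simplices (10): P, Q, R, S, T, U, V, W, X, Y
  1-simplices (19): PW, PX, QS, QT, QU, QV, QY, RW, RX, ST, SU, SV, SY, TU, TV, TY, UV, UY, VY
  2-simplices (10): QST, QSU, QTV, QUY, QVY, STY, SUV, SVY, TUV, TUY

Hence C_0 ≅ Z^10, C_1 ≅ Z^19, C_2 ≅ Z^10.

The boundary map ∂_1: C_1 → C_0 maps an edge to its endpoints' difference, ∂[p,q] = q − p. For instance
  ∂PW = W − P.
The resulting 10×19 matrix has rank 8, and its Smith normal form has invariant factors (1,1,1,1,1,1,1,1).

The boundary map ∂_2: C_2 → C_1 sends each 2-simplex [p,q,r] to [q,r] − [p,r] + [p,q]. For instance
  ∂QSU = SU − QU + QS,
  ∂QVY = VY − QY + QV.
The 19×10 boundary matrix has rank 10 and Smith normal form diag(1,1,1,1,1,1,1,1,1,2).

From H_k ≅ ker(∂_k) / im(∂_{k+1}) we obtain:

  H_2: rank ker ∂_2 − rank ∂_3 = (10 − 10) − 0 = 0, and there is no ∂_3, so H_2 = 0.

H_2 = 0.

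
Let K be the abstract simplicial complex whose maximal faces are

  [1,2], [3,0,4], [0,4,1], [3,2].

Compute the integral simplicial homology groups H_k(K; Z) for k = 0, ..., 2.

H_0 ≅ Z,  H_1 ≅ Z,  H_2 = 0.

Fix the vertex order 0 < 1 < 2 < 3 < 4 and write every simplex with vertices in increasing order. Then dim K = 2 and the simplices of K are:

  0-simplices (5): [0], [1], [2], [3], [4]
  1-simplices (7): [0,1], [0,3], [0,4], [1,2], [1,4], [2,3], [3,4]
  2-simplices (2): [0,1,4], [0,3,4]

giving chain groups C_0 ≅ Z^5, C_1 ≅ Z^7, C_2 ≅ Z^2.

The boundary map ∂_1: C_1 → C_0 maps an edge to its endpoints' difference, ∂[p,q] = q − p. For instance
  ∂[2,3] = [3] − [2].
The 5×7 boundary matrix has rank 4 and Smith normal form diag(1,1,1,1).

The boundary map ∂_2: C_2 → C_1 maps a triangle to the signed sum of its edges. For instance
  ∂[0,1,4] = [1,4] − [0,4] + [0,1],
  ∂[0,3,4] = [3,4] − [0,4] + [0,3].
The resulting 7×2 matrix has rank 2, and its Smith normal form has invariant factors (1,1).

Now H_k = ker ∂_k / im ∂_{k+1}, so:

  H_0: rank C_0 − rank ∂_1 = 5 − 4 = 1, and the invariant factors of ∂_1 are all 1, so H_0 ≅ Z.
  H_1: rank ker ∂_1 − rank ∂_2 = (7 − 4) − 2 = 1, and the invariant factors of ∂_2 are all 1, so H_1 ≅ Z.
  H_2: rank ker ∂_2 − rank ∂_3 = (2 − 2) − 0 = 0, and there is no ∂_3, so H_2 ≅ 0.

As a check, the Euler characteristic is 5 − 7 + 2 = 0, which agrees with 1 − 1 + 0 = 0.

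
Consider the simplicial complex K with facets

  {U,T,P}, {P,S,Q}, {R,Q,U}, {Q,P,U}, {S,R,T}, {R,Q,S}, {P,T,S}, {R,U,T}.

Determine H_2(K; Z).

We work with the vertex ordering P < Q < R < S < T < U. The simplices of K, each written with vertices in increasing order, are:

  0-simplices (6): P, Q, R, S, T, U
  1-simplices (12): PQ, PS, PT, PU, QR, QS, QU, RS, RT, RU, ST, TU
  2-simplices (8): PQS, PQU, PST, PTU, QRS, QRU, RST, RTU

Hence C_0 ≅ Z^6, C_1 ≅ Z^12, C_2 ≅ Z^8.

The boundary map ∂_1: C_1 → C_0 sends each edge [p,q] (with p < q) to q − p.
As a 6×12 matrix over Z this has rank 5, with invariant factors (1,1,1,1,1).

∂_2: C_2 → C_1 maps a triangle to the signed sum of its edges. For instance
  ∂RTU = TU − RU + RT,
  ∂PQU = QU − PU + PQ.
As a 12×8 matrix over Z this has rank 7, with invariant factors (1,1,1,1,1,1,1).

Reading off H_k = ker ∂_k / im ∂_{k+1}:

  H_2: rank ker ∂_2 − rank ∂_3 = (8 − 7) − 0 = 1, and there is no ∂_3, so H_2 ≅ Z.

H_2 ≅ Z.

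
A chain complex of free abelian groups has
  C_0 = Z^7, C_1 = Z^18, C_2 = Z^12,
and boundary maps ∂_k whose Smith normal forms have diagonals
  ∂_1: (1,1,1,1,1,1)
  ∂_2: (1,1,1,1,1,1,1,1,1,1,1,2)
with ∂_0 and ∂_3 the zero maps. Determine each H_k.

H_0: b_0 = 7 − 0 − 6 = 1; torsion from ∂_1 factors > 1: none. So H_0 = Z.
H_1: b_1 = 18 − 6 − 12 = 0; torsion from ∂_2 factors > 1: [2]. So H_1 = Z_2.
H_2: b_2 = 12 − 12 − 0 = 0; torsion from ∂_3 factors > 1: none. So H_2 = 0.

H_0 = Z,  H_1 = Z_2,  H_2 = 0.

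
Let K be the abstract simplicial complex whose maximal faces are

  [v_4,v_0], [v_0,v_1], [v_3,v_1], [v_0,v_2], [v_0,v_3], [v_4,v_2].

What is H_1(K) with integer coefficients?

H_1 = Z^2.

Order the vertices as v_0 < v_1 < v_2 < v_3 < v_4. Listing each simplex with vertices in this order, K has dimension 1 with simplices:

  0-simplices (5): [v_0], [v_1], [v_2], [v_3], [v_4]
  1-simplices (6): [v_0,v_1], [v_0,v_2], [v_0,v_3], [v_0,v_4], [v_1,v_3], [v_2,v_4]

giving chain groups C_0 ≅ Z^5, C_1 ≅ Z^6.

∂_1: C_1 → C_0 sends each edge [p,q] (with p < q) to q − p. For instance
  ∂[v_2,v_4] = [v_4] − [v_2].
The resulting 5×6 matrix has rank 4, and its Smith normal form has invariant factors (1,1,1,1).

From H_k ≅ ker(∂_k) / im(∂_{k+1}) we obtain:

  H_1: rank ker ∂_1 − rank ∂_2 = (6 − 4) − 0 = 2, and there is no ∂_2, so H_1 ≅ Z^2.

(K is a triangulation of a wedge of 2 circles.)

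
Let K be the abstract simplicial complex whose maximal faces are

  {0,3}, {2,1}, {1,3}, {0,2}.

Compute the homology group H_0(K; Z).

We work with the vertex ordering 0 < 1 < 2 < 3. The simplices of K, each written with vertices in increasing order, are:

  0-simplices (4): [0], [1], [2], [3]
  1-simplices (4): [0,2], [0,3], [1,2], [1,3]

so the chain groups are C_0 ≅ Z^4, C_1 ≅ Z^4.

The boundary map ∂_1: C_1 → C_0 maps an edge to its endpoints' difference, ∂[p,q] = q − p.
The 4×4 boundary matrix has rank 3 and Smith normal form diag(1,1,1).

Computing H_k = (kernel of ∂_k) / (image of ∂_{k+1}):

  H_0: rank C_0 − rank ∂_1 = 4 − 3 = 1, and the invariant factors of ∂_1 are all 1, so H_0 ≅ Z.

(K is a triangulation of the circle S^1.)

H_0 ≅ Z.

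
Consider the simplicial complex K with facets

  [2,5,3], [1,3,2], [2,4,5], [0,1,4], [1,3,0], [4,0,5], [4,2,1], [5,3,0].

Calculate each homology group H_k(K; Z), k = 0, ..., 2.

We work with the vertex ordering 0 < 1 < 2 < 3 < 4 < 5. The simplices of K, each written with vertices in increasing order, are:

  0-simplices (6): [0], [1], [2], [3], [4], [5]
  1-simplices (12): [0,1], [0,3], [0,4], [0,5], [1,2], [1,3], [1,4], [2,3], [2,4], [2,5], [3,5], [4,5]
  2-simplices (8): [0,1,3], [0,1,4], [0,3,5], [0,4,5], [1,2,3], [1,2,4], [2,3,5], [2,4,5]

Hence C_0 ≅ Z^6, C_1 ≅ Z^12, C_2 ≅ Z^8.

Boundary ∂_1: C_1 → C_0 sends each edge [p,q] (with p < q) to q − p. For instance
  ∂[2,3] = [3] − [2].
The resulting 6×12 matrix has rank 5, and its Smith normal form has invariant factors (1,1,1,1,1).

The boundary map ∂_2: C_2 → C_1 maps a triangle to the signed sum of its edges. For instance
  ∂[2,4,5] = [4,5] − [2,5] + [2,4],
  ∂[1,2,3] = [2,3] − [1,3] + [1,2].
The 12×8 boundary matrix has rank 7 and Smith normal form diag(1,1,1,1,1,1,1).

Now H_k = ker ∂_k / im ∂_{k+1}, so:

  H_0: rank C_0 − rank ∂_1 = 6 − 5 = 1, and the invariant factors of ∂_1 are all 1, so H_0 = Z.
  H_1: rank ker ∂_1 − rank ∂_2 = (12 − 5) − 7 = 0, and the invariant factors of ∂_2 are all 1, so H_1 = 0.
  H_2: rank ker ∂_2 − rank ∂_3 = (8 − 7) − 0 = 1, and there is no ∂_3, so H_2 = Z.

H_0 ≅ Z,  H_1 = 0,  H_2 ≅ Z.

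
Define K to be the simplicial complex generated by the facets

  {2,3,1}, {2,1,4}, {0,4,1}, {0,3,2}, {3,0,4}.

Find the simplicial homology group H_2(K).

H_2 ≅ 0.

Order the vertices as 0 < 1 < 2 < 3 < 4. Listing each simplex with vertices in this order, K has dimension 2 with simplices:

  0-simplices (5): [0], [1], [2], [3], [4]
  1-simplices (10): [0,1], [0,2], [0,3], [0,4], [1,2], [1,3], [1,4], [2,3], [2,4], [3,4]
  2-simplices (5): [0,1,4], [0,2,3], [0,3,4], [1,2,3], [1,2,4]

giving chain groups C_0 ≅ Z^5, C_1 ≅ Z^10, C_2 ≅ Z^5.

∂_1: C_1 → C_0 maps an edge to its endpoints' difference, ∂[p,q] = q − p. For instance
  ∂[0,2] = [2] − [0].
The resulting 5×10 matrix has rank 4, and its Smith normal form has invariant factors (1,1,1,1).

∂_2: C_2 → C_1 sends each 2-simplex [p,q,r] to [q,r] − [p,r] + [p,q]. For instance
  ∂[1,2,4] = [2,4] − [1,4] + [1,2],
  ∂[0,2,3] = [2,3] − [0,3] + [0,2].
This gives a 10×5 integer matrix of rank 5; reducing to Smith normal form yields diagonal entries (1,1,1,1,1).

From H_k ≅ ker(∂_k) / im(∂_{k+1}) we obtain:

  H_2: rank ker ∂_2 − rank ∂_3 = (5 − 5) − 0 = 0, and there is no ∂_3, so H_2 = 0.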